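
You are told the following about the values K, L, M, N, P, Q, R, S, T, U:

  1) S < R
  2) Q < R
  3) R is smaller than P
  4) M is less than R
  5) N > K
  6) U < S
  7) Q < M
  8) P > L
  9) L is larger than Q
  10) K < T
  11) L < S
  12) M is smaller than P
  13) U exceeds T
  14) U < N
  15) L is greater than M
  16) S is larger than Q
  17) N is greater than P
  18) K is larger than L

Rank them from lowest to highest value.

The consecutive links are each given: Q < M; M < L; L < K; K < T; T < U; U < S; S < R; R < P; P < N.

Q < M < L < K < T < U < S < R < P < N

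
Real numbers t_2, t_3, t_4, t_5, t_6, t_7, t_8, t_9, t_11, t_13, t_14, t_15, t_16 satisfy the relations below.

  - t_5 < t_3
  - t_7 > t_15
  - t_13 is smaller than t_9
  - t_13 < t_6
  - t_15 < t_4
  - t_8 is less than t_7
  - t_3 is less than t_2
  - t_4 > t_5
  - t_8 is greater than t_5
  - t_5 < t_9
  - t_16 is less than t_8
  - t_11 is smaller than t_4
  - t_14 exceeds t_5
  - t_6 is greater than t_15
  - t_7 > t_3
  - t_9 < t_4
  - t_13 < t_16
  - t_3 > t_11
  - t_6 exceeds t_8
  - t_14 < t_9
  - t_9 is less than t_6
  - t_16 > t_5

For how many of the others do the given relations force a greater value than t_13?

From t_13 the given relations immediately reach t_9, t_16, t_6.
From those, t_4, t_8 — 5 in total.
From those, t_7 — 6 in total.
No other element is forced above t_13 by the given relations, so the count is 6.

6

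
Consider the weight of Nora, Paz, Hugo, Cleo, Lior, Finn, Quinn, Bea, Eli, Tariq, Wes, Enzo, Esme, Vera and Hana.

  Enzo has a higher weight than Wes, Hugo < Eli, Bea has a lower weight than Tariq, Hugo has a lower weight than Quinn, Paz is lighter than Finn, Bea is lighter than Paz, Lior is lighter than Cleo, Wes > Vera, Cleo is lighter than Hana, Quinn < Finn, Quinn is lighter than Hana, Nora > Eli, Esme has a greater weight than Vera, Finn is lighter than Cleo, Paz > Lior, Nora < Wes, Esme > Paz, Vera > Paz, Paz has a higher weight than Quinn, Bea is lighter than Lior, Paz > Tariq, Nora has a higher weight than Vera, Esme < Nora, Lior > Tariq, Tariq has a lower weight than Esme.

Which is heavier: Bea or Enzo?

Enzo

Bea < Tariq and Tariq < Lior give Bea < Lior.
With Lior < Paz: Bea < Tariq < Lior < Paz.
With Paz < Vera: Bea < Tariq < Lior < Paz < Vera.
Then Vera < Esme extends the chain to Esme.
With Esme < Nora: Bea < Tariq < Lior < Paz < Vera < Esme < Nora.
Then Nora < Wes extends the chain to Wes.
With Wes < Enzo: Bea < Tariq < Lior < Paz < Vera < Esme < Nora < Wes < Enzo.
So Bea < Enzo; Enzo is the heavier of the two.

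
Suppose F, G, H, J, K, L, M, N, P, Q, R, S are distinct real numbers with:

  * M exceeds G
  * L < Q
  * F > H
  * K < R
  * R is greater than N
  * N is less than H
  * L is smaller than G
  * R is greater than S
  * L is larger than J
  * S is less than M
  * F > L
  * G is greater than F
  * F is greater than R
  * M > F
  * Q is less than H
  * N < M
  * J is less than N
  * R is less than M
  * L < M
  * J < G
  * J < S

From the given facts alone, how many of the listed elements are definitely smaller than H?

Directly below H: N, Q.
One step further: J, L (4 so far).
No other element is forced below H by the given relations, so the count is 4.

4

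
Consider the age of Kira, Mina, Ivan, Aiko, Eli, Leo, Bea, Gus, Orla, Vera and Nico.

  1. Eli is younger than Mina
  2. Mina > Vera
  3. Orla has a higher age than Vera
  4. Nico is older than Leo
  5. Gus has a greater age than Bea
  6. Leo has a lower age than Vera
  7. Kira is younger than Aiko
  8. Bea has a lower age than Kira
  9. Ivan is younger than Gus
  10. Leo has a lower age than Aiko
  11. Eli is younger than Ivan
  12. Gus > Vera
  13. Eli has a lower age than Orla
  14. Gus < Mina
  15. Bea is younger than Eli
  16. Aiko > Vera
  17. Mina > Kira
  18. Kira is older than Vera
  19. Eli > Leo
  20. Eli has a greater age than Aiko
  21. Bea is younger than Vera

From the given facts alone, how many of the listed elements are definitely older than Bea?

8

Directly above Bea: Vera, Kira, Eli, Gus.
One step further: Aiko, Ivan, Orla, Mina (8 so far).
No other element is forced above Bea by the given relations, so the count is 8.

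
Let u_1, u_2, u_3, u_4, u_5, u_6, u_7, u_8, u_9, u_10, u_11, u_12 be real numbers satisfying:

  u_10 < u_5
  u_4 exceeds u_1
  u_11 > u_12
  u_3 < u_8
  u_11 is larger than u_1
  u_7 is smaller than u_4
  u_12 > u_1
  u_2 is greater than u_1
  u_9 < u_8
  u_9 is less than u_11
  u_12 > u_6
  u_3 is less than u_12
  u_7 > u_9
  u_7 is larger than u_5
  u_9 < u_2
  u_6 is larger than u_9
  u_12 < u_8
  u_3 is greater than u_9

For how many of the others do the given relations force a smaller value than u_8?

From u_8 the given relations immediately reach u_9, u_3, u_12.
From those, u_1, u_6 — 5 in total.
Nothing else is reachable below u_8; 5 in all.

5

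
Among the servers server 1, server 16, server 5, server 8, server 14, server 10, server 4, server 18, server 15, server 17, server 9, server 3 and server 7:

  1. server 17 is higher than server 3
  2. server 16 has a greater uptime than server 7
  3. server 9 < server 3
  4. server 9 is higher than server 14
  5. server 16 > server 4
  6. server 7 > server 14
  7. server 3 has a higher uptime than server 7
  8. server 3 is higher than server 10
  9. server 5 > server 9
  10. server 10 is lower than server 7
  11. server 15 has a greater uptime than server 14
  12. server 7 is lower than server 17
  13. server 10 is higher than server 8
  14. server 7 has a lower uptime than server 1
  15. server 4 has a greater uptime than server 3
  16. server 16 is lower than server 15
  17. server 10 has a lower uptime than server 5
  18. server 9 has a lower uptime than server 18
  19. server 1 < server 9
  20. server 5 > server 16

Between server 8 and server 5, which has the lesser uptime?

Link the given pairs in sequence: server 8 < server 10; server 10 < server 7; server 7 < server 1; server 1 < server 9; server 9 < server 3; server 3 < server 4; server 4 < server 16; server 16 < server 5.
Chaining these gives server 8 < server 10 < server 7 < server 1 < server 9 < server 3 < server 4 < server 16 < server 5.
So server 8 < server 5; server 8 is the lower of the two.

server 8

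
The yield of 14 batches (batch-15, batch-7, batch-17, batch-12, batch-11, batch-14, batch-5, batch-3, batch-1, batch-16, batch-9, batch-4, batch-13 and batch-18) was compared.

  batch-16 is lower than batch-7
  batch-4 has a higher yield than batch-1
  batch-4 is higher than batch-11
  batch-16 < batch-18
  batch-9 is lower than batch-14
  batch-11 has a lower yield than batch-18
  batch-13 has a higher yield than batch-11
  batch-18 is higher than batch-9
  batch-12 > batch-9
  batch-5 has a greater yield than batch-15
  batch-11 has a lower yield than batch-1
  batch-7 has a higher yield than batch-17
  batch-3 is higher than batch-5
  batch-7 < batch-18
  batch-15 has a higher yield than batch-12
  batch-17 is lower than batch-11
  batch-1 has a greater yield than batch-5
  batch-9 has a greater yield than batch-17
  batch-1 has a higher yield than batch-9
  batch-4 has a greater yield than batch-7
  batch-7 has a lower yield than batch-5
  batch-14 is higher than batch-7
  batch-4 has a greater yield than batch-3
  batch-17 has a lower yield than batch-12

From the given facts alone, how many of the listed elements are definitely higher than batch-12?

5

From batch-12 the given relations immediately reach batch-15.
From those, batch-5 — 2 in total.
From those, batch-1, batch-3 — 4 in total.
From those, batch-4 — 5 in total.
Nothing else is reachable above batch-12; 5 in all.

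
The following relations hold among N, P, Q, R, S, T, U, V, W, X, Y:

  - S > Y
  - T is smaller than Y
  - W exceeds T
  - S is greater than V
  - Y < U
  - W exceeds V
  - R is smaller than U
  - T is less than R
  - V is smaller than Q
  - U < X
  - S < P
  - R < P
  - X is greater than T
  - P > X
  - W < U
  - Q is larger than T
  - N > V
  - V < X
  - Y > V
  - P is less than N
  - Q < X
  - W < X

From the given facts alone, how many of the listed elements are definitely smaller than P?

9

Directly below P: R, S, X.
One step further: V, T, Y, W, Q, U (9 so far).
No other element is forced below P by the given relations, so the count is 9.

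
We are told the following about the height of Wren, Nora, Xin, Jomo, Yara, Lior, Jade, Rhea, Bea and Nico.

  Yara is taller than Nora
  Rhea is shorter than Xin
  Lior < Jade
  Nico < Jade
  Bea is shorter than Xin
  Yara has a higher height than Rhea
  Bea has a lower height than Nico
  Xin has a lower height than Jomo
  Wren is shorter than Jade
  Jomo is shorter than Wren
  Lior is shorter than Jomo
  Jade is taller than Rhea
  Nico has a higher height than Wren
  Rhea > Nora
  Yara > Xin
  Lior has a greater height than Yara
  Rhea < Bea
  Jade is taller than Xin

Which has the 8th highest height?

Chaining the given pairs: Nora < Rhea < Bea < Xin < Yara < Lior < Jomo < Wren < Nico < Jade.
Counting 8 from the largest end gives Bea.

Bea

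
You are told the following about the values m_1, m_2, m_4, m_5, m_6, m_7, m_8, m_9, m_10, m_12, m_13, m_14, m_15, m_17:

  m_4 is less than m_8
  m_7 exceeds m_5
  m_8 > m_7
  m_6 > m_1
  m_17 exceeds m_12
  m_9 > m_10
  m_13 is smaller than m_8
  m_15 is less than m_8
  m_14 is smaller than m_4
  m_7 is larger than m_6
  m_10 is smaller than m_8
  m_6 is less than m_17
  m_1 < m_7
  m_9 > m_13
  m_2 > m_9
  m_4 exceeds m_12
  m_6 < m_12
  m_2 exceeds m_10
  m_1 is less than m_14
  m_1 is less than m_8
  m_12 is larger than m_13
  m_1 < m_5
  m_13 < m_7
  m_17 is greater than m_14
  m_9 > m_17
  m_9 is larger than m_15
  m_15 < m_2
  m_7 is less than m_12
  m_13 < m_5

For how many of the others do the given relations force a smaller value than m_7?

4

From m_7 the given relations immediately reach m_13, m_1, m_5, m_6.
No other element is forced below m_7 by the given relations, so the count is 4.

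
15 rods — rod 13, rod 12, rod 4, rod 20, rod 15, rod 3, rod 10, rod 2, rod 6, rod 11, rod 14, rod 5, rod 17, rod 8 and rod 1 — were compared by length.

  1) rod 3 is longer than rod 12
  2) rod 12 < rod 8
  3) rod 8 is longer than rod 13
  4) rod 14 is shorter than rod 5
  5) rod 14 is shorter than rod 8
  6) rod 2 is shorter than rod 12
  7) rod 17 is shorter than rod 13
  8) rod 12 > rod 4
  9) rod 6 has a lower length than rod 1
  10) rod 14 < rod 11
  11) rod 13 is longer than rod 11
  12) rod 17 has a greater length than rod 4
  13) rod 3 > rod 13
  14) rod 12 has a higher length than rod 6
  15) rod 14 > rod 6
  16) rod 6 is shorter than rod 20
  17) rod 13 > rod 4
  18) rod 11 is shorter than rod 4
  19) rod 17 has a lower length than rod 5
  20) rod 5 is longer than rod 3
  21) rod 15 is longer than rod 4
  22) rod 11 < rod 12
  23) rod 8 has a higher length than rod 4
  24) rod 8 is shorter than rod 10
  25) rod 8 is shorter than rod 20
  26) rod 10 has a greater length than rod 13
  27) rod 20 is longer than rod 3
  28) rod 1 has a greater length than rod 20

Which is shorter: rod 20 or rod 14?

rod 14

rod 14 < rod 11 and rod 11 < rod 4 give rod 14 < rod 4.
With rod 4 < rod 17: rod 14 < rod 11 < rod 4 < rod 17.
With rod 17 < rod 13: rod 14 < rod 11 < rod 4 < rod 17 < rod 13.
With rod 13 < rod 8: rod 14 < rod 11 < rod 4 < rod 17 < rod 13 < rod 8.
Then rod 8 < rod 20 extends the chain to rod 20.
So rod 14 < rod 20; rod 14 is the shorter of the two.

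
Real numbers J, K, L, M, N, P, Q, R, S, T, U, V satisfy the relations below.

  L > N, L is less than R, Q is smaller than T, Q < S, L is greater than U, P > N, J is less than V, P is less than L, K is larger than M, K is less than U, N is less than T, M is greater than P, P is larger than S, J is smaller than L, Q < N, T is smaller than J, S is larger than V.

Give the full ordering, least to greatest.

Q < N < T < J < V < S < P < M < K < U < L < R

Nothing is placed below Q, so it is least; from there Q < N; N < T; T < J; J < V; V < S; S < P; P < M; M < K; K < U; U < L; L < R, each given directly.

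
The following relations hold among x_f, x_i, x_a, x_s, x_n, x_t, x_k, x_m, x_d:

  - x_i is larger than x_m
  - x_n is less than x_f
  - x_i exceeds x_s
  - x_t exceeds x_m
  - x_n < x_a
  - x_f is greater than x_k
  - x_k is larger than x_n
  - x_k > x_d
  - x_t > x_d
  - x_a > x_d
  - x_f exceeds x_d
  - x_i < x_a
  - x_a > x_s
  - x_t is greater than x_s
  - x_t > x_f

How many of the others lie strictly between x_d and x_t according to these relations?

Chaining upward from x_d reaches: x_k, x_f, x_a.
Chaining downward from x_t reaches: x_s, x_n, x_m, x_k, x_f.
Strictly between x_d and x_t are those in both lists: x_k, x_f — 2 elements.

2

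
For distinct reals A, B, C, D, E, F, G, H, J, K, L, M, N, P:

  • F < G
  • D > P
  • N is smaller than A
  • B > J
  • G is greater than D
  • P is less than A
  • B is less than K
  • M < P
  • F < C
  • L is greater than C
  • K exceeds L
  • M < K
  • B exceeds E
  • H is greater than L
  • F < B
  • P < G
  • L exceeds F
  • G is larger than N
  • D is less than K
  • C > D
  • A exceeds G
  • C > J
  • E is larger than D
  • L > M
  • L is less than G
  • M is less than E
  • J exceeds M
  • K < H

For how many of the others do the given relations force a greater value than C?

5

The elements the relations force above C are L, G, A, K, H — no chain reaches any other.
That is 5.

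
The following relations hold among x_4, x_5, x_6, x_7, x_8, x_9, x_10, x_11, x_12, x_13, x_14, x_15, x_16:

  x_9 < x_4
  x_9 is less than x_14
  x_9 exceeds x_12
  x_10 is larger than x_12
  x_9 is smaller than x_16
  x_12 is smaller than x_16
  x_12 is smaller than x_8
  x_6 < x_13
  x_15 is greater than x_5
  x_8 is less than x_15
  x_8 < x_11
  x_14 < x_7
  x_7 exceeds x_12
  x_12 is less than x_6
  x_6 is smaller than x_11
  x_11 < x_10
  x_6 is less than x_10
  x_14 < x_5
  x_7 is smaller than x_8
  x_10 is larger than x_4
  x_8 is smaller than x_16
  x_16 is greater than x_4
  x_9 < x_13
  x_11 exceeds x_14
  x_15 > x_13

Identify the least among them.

x_12

Chaining upward from x_12: directly above it, x_9, x_6, x_7, x_8, x_16, x_10; then x_13, x_14, x_4, x_15, x_11; then x_5.
That covers every other element, and nothing is given below x_12, so x_12 is the least.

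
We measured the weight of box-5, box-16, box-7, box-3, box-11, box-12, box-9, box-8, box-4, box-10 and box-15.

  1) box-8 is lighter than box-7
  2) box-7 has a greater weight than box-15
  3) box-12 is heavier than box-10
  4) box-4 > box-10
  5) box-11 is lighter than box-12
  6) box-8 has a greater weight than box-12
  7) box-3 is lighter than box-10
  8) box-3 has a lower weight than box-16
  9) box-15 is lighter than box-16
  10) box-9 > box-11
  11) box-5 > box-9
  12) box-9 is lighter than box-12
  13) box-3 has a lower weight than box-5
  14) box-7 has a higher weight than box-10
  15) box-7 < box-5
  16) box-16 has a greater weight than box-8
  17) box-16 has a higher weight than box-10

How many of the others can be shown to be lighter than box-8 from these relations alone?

Directly below box-8: box-12.
One step further: box-11, box-9, box-10 (4 so far).
One step further: box-3 (5 so far).
Nothing else is reachable below box-8; 5 in all.

5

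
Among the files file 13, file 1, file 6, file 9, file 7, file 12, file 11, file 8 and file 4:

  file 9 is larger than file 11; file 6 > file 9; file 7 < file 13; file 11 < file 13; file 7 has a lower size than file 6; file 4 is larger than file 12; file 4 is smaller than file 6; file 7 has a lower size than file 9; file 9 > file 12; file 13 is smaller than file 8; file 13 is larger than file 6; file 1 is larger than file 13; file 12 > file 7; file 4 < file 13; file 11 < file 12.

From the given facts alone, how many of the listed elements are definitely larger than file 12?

6

From file 12 the given relations immediately reach file 9, file 4.
From those, file 6, file 13 — 4 in total.
From those, file 1, file 8 — 6 in total.
Nothing else is reachable above file 12; 6 in all.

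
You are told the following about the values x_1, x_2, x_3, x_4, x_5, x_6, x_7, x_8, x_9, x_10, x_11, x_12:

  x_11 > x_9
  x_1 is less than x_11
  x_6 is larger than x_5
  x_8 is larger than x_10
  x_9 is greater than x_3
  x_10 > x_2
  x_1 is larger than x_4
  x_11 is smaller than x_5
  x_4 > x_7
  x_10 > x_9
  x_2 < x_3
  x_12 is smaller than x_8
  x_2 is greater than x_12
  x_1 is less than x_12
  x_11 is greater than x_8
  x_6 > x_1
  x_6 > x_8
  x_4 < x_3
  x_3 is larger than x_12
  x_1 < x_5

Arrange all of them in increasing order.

The consecutive links are each given: x_7 < x_4; x_4 < x_1; x_1 < x_12; x_12 < x_2; x_2 < x_3; x_3 < x_9; x_9 < x_10; x_10 < x_8; x_8 < x_11; x_11 < x_5; x_5 < x_6.

x_7 < x_4 < x_1 < x_12 < x_2 < x_3 < x_9 < x_10 < x_8 < x_11 < x_5 < x_6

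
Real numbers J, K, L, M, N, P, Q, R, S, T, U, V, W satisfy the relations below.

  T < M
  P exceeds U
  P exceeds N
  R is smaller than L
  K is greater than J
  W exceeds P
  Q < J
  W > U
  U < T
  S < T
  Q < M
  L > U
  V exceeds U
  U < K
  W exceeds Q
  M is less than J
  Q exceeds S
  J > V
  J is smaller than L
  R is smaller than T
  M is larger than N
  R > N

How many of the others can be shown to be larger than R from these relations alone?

5

From R the given relations immediately reach T, L.
From those, M — 3 in total.
From those, J — 4 in total.
From those, K — 5 in total.
Nothing else is reachable above R; 5 in all.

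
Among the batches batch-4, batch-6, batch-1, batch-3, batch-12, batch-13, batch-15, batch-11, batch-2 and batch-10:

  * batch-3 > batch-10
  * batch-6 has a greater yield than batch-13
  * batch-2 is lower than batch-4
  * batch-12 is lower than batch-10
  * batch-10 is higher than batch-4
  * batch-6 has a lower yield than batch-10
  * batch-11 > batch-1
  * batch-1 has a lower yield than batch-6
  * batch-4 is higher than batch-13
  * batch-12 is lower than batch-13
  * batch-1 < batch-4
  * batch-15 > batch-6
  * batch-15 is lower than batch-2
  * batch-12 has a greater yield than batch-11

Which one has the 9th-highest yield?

The consecutive relations fix a unique order: batch-1 < batch-11 < batch-12 < batch-13 < batch-6 < batch-15 < batch-2 < batch-4 < batch-10 < batch-3.
Counting 9 from the largest end gives batch-11.

batch-11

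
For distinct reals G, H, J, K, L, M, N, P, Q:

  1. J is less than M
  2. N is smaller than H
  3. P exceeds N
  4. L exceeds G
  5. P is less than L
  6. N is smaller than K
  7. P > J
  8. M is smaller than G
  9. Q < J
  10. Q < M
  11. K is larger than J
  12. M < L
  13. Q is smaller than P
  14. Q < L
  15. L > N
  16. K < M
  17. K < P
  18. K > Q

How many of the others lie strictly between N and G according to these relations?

2

The relations place N below G. An element lies strictly between them when it is forced above N and also forced below G.
Above N: {K, P, M, H, L}. Below G: {Q, J, K, M}.
Intersection: {K, M} — 2.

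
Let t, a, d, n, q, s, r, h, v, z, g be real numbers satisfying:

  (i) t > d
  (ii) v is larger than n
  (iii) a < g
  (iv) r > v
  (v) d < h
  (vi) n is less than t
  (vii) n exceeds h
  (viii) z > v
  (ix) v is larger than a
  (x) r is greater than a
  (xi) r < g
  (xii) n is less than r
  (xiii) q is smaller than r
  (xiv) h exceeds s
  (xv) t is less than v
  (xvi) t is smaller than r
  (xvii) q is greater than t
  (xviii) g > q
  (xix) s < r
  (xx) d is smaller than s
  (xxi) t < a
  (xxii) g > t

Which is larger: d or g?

d < s and s < h give d < h.
Then h < n extends the chain to n.
Then n < t extends the chain to t.
With t < a: d < s < h < n < t < a.
Then a < v extends the chain to v.
Then v < r extends the chain to r.
Then r < g extends the chain to g.
So d < g; g is the larger of the two.

g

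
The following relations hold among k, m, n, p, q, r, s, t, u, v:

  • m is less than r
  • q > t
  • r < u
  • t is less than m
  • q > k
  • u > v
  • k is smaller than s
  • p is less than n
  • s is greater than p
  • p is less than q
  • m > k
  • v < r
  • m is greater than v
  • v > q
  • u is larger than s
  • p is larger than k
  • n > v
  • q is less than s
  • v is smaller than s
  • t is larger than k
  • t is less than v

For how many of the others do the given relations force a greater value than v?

5

Directly above v: m, s, r, n, u.
Nothing else is reachable above v; 5 in all.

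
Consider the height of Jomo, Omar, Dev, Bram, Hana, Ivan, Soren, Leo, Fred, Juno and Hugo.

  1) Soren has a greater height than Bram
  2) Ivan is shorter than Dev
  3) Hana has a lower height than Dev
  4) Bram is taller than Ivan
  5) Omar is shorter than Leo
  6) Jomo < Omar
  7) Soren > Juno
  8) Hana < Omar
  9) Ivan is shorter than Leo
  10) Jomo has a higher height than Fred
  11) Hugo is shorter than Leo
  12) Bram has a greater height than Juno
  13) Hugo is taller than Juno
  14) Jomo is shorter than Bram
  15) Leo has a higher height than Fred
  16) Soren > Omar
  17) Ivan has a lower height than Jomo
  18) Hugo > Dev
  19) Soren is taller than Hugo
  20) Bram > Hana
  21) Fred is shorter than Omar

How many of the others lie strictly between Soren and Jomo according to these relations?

2

Chaining upward from Jomo reaches: Omar, Bram, Leo.
Chaining downward from Soren reaches: Juno, Fred, Ivan, Hana, Dev, Omar, Hugo, Bram.
Strictly between Jomo and Soren are those in both lists: Omar, Bram — 2 elements.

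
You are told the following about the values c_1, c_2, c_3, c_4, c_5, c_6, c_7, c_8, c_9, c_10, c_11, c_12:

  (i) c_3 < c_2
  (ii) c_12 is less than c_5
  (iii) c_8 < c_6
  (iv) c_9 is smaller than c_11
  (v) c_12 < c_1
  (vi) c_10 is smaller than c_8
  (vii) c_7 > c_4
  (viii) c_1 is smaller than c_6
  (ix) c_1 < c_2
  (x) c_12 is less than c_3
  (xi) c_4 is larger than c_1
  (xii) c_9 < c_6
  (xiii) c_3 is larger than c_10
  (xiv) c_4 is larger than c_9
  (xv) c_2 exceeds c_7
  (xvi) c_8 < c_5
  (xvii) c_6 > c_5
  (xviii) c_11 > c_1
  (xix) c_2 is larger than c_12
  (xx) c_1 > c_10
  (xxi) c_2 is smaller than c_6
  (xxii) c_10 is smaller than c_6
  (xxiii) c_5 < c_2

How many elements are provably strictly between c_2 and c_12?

The relations place c_12 below c_2. An element lies strictly between them when it is forced above c_12 and also forced below c_2.
Above c_12: {c_3, c_1, c_5, c_4, c_7, c_11, c_6}. Below c_2: {c_10, c_8, c_9, c_3, c_1, c_5, c_4, c_7}.
Intersection: {c_3, c_1, c_5, c_4, c_7} — 5.

5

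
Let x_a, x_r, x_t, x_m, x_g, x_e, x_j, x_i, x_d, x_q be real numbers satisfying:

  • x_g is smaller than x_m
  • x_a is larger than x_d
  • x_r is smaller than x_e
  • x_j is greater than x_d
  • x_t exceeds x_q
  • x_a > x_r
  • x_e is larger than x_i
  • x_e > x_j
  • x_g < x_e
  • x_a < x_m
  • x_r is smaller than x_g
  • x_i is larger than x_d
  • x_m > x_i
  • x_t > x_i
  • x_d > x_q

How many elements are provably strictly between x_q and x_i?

Chaining upward from x_q reaches: x_d, x_a, x_t, x_j, x_e, x_m.
Chaining downward from x_i reaches: x_d.
Strictly between x_q and x_i are those in both lists: x_d — 1 element.

1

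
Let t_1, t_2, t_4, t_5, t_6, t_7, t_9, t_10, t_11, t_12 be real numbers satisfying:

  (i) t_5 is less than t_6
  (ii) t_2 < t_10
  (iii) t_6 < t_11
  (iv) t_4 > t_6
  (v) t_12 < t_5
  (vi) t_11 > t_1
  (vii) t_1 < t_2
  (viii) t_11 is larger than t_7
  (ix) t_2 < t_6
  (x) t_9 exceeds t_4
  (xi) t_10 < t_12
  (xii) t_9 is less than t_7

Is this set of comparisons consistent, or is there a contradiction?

consistent

Every relation is compatible with t_1 < t_2 < t_10 < t_12 < t_5 < t_6 < t_4 < t_9 < t_7 < t_11; the set is consistent.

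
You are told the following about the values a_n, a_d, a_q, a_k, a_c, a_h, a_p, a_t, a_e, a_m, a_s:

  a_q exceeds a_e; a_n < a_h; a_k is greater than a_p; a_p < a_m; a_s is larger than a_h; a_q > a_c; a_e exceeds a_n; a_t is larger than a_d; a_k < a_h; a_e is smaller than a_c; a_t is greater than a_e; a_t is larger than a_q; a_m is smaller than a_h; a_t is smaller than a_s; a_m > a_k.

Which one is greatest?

Chaining downward from a_s: directly below it, a_t, a_h; then a_n, a_e, a_k, a_m, a_d, a_q; then a_p, a_c.
That covers every other element, and nothing is given above a_s, so a_s is the greatest.

a_s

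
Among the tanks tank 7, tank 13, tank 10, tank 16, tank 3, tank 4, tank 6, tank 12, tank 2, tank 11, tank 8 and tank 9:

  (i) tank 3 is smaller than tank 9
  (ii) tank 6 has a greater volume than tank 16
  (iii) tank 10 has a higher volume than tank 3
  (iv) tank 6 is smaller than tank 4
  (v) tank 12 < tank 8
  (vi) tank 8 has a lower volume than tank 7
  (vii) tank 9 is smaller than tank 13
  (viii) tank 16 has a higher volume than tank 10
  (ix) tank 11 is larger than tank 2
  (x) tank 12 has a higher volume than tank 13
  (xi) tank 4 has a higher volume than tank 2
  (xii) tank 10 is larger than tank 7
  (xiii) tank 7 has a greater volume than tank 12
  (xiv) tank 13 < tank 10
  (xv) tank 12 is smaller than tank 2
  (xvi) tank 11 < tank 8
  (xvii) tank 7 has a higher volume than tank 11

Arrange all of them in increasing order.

tank 3 < tank 9 < tank 13 < tank 12 < tank 2 < tank 11 < tank 8 < tank 7 < tank 10 < tank 16 < tank 6 < tank 4

Each adjacent pair is fixed by a given relation: tank 3 < tank 9; tank 9 < tank 13; tank 13 < tank 12; tank 12 < tank 2; tank 2 < tank 11; tank 11 < tank 8; tank 8 < tank 7; tank 7 < tank 10; tank 10 < tank 16; tank 16 < tank 6; tank 6 < tank 4. Chaining them end to end gives the full order.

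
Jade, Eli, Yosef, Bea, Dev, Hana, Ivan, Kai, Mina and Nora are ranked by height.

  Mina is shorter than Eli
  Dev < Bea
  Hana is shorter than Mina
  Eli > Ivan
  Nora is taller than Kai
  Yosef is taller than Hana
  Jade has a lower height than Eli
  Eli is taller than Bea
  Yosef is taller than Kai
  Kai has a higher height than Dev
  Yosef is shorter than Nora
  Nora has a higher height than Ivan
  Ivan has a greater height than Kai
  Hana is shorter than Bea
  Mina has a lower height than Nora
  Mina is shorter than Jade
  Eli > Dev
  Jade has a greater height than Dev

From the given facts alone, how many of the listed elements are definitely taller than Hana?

6

Directly above Hana: Bea, Mina, Yosef.
One step further: Jade, Eli, Nora (6 so far).
Nothing else is reachable above Hana; 6 in all.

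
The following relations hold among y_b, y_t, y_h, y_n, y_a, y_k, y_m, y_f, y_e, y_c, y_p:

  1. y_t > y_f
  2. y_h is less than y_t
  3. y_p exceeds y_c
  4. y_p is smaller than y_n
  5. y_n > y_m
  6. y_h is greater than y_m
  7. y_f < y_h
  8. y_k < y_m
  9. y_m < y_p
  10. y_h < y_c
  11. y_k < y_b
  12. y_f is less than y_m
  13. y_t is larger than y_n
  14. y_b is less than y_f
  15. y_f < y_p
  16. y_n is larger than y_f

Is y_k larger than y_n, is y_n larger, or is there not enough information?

y_n

Link the given pairs in sequence: y_k < y_b; y_b < y_f; y_f < y_m; y_m < y_h; y_h < y_c; y_c < y_p; y_p < y_n.
Chaining these gives y_k < y_b < y_f < y_m < y_h < y_c < y_p < y_n.
So y_n is larger.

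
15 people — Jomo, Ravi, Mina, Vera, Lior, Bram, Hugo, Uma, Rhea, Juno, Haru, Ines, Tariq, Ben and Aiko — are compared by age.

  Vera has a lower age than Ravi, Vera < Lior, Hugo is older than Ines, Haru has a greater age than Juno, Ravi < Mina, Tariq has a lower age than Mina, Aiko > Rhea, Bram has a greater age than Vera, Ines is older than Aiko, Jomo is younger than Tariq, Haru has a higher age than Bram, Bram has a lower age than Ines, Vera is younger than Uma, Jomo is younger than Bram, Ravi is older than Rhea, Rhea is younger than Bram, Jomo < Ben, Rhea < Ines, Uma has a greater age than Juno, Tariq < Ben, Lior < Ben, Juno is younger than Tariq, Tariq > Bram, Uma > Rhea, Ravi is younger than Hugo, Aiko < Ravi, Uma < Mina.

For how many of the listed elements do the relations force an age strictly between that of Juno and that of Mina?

Chaining upward from Juno reaches: Uma, Tariq, Haru, Ben.
Chaining downward from Mina reaches: Vera, Jomo, Rhea, Bram, Aiko, Uma, Tariq, Ravi.
Strictly between Juno and Mina are those in both lists: Uma, Tariq — 2 elements.

2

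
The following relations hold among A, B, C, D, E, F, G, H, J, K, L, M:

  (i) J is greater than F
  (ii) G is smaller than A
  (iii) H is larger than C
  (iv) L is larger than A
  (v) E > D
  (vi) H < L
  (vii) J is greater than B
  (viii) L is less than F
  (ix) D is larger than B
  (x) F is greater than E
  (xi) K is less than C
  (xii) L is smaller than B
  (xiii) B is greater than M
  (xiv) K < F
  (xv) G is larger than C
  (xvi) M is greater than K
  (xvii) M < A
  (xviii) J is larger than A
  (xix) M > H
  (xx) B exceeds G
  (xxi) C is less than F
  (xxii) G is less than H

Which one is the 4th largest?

D

Chaining the given pairs: K < C < G < H < M < A < L < B < D < E < F < J.
The 4th largest is D.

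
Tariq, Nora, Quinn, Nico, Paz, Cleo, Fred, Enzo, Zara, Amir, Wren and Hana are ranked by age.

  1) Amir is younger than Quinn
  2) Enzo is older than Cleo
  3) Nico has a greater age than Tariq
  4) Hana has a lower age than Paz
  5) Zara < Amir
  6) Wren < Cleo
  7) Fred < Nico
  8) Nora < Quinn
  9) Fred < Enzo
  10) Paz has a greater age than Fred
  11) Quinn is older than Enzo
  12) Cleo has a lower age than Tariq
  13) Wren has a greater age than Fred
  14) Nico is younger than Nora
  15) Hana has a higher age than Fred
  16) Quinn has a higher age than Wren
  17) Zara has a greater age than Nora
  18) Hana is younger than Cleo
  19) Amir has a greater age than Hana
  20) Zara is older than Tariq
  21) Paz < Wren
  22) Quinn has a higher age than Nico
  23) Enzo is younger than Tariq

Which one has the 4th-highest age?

Nora

The consecutive relations fix a unique order: Fred < Hana < Paz < Wren < Cleo < Enzo < Tariq < Nico < Nora < Zara < Amir < Quinn.
Counting 4 from the largest end gives Nora.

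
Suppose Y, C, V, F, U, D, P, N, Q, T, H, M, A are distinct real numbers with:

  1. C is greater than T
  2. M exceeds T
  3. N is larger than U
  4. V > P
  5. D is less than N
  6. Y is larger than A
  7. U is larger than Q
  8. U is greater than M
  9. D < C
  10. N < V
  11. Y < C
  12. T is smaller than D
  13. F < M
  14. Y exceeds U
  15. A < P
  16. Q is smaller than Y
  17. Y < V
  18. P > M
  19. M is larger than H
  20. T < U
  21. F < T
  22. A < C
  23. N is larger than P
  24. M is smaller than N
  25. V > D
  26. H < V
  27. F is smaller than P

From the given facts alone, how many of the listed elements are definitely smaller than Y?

From Y the given relations immediately reach Q, A, U.
From those, T, M — 5 in total.
From those, F, H — 7 in total.
No other element is forced below Y by the given relations, so the count is 7.

7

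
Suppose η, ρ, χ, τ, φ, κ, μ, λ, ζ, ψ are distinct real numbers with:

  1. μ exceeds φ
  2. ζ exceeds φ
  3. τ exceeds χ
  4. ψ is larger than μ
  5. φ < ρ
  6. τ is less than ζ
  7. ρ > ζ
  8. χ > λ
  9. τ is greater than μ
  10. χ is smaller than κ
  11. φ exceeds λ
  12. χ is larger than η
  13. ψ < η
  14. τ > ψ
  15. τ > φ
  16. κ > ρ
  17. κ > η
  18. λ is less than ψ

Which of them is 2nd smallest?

The consecutive relations fix a unique order: λ < φ < μ < ψ < η < χ < τ < ζ < ρ < κ.
The 2nd smallest is φ.

φ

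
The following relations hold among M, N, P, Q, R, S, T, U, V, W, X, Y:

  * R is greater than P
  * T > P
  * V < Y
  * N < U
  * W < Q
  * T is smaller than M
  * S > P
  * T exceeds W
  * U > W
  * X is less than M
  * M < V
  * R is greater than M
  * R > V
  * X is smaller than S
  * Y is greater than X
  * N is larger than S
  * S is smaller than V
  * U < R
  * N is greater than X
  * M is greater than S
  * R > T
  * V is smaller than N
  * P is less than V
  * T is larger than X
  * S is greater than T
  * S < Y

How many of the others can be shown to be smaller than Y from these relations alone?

7

The elements the relations force below Y are P, W, X, T, S, M, V — no chain reaches any other.
That is 7.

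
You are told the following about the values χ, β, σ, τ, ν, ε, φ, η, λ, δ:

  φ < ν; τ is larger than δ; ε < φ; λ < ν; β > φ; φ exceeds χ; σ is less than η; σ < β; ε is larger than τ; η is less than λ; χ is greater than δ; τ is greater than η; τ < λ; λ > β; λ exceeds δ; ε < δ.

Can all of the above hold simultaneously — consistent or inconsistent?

We have δ < τ stated directly, yet also τ < ε < δ by chaining the others — so τ < δ. Contradiction.

inconsistent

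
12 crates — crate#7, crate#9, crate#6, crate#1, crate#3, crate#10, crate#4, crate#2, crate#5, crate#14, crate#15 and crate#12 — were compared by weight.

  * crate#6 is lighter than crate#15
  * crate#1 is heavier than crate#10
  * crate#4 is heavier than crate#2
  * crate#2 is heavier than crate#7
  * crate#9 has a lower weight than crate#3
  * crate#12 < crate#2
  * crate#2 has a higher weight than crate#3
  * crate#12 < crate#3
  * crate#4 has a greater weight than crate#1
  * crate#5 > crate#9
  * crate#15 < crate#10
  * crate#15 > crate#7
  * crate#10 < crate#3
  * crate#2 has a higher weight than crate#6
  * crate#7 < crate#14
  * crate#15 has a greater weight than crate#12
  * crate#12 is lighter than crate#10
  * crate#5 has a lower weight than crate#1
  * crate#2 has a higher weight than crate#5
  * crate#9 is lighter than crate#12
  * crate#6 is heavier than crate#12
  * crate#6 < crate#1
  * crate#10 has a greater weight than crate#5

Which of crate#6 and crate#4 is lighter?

crate#6

The relevant relations are crate#6 < crate#15; crate#15 < crate#10; crate#10 < crate#3; crate#3 < crate#2; crate#2 < crate#4.
Chaining these gives crate#6 < crate#15 < crate#10 < crate#3 < crate#2 < crate#4.
So crate#6 < crate#4; crate#6 is the lighter of the two.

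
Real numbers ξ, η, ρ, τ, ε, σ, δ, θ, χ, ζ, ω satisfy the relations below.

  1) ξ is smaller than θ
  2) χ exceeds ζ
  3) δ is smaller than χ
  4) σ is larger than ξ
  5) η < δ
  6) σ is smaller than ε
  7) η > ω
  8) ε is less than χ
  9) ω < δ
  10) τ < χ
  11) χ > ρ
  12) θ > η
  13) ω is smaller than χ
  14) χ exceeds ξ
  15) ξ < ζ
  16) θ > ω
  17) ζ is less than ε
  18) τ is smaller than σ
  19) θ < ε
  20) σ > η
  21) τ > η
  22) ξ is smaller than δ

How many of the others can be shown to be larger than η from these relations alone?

From η the given relations immediately reach δ, τ, σ, θ.
From those, ε, χ — 6 in total.
No other element is forced above η by the given relations, so the count is 6.

6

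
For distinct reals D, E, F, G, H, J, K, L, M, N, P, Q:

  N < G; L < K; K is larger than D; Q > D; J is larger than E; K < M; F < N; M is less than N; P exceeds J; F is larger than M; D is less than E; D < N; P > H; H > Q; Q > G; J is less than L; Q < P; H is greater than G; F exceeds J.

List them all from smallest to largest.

D < E < J < L < K < M < F < N < G < Q < H < P

The consecutive links are each given: D < E; E < J; J < L; L < K; K < M; M < F; F < N; N < G; G < Q; Q < H; H < P.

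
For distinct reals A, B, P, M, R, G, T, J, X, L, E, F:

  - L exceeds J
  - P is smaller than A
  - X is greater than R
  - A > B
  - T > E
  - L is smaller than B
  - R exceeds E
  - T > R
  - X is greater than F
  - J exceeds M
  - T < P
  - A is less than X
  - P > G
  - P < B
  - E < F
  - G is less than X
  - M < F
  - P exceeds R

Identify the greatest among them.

M is not greatest since M < J; E is not greatest since E < R; G is not greatest since G < P; R is not greatest since R < P; J is not greatest since J < L; L is not greatest since L < B; T is not greatest since T < P; P is not greatest since P < A; F is not greatest since F < X; B is not greatest since B < A; A is not greatest since A < X.
Only X has nothing above it, so X is the greatest.

X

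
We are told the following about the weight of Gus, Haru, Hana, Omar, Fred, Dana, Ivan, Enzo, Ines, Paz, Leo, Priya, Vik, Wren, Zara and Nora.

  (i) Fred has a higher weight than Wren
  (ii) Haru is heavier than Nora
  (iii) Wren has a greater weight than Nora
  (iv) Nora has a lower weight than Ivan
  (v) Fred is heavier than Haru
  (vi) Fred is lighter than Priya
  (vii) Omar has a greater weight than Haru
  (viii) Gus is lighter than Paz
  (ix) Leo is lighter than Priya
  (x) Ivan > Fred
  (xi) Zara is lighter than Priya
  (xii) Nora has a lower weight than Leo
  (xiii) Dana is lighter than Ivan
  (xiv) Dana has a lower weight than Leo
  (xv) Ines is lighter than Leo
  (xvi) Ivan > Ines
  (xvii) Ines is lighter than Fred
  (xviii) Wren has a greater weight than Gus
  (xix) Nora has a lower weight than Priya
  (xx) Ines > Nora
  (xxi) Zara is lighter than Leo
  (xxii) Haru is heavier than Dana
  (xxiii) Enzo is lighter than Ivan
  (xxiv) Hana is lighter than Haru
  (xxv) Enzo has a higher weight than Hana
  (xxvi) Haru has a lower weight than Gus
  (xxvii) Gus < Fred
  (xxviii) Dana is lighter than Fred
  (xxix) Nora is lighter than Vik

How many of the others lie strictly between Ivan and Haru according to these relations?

3

The relations place Haru below Ivan. An element lies strictly between them when it is forced above Haru and also forced below Ivan.
Above Haru: {Gus, Wren, Fred, Omar, Paz, Priya}. Below Ivan: {Nora, Hana, Ines, Enzo, Dana, Gus, Wren, Fred}.
Intersection: {Gus, Wren, Fred} — 3.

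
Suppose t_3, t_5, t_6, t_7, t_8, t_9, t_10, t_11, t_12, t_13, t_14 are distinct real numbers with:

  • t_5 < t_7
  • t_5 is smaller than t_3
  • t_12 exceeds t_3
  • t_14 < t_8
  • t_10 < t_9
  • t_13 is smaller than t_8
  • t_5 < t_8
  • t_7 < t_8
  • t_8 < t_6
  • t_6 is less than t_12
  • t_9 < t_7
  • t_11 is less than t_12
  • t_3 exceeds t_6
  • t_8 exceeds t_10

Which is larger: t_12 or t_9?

t_12

Link the given pairs in sequence: t_9 < t_7; t_7 < t_8; t_8 < t_6; t_6 < t_3; t_3 < t_12.
Chaining these gives t_9 < t_7 < t_8 < t_6 < t_3 < t_12.
So t_9 < t_12; t_12 is the larger of the two.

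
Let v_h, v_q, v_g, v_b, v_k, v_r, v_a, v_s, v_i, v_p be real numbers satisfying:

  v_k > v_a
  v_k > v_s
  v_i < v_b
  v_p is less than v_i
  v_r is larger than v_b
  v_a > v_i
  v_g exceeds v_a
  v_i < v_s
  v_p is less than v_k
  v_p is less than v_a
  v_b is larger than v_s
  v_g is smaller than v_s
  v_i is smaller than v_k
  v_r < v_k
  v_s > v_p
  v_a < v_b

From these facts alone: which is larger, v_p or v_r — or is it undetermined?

v_r

Chaining the given relations: v_p < v_i < v_a < v_g < v_s < v_b < v_r.
So v_r is larger.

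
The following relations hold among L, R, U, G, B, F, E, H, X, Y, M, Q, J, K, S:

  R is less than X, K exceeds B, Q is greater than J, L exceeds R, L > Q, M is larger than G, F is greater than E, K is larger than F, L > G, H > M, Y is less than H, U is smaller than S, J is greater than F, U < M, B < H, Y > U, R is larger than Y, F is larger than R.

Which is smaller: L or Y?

Y

Y < R and R < F give Y < F.
Then F < J extends the chain to J.
Then J < Q extends the chain to Q.
With Q < L: Y < R < F < J < Q < L.
So Y < L; Y is the smaller of the two.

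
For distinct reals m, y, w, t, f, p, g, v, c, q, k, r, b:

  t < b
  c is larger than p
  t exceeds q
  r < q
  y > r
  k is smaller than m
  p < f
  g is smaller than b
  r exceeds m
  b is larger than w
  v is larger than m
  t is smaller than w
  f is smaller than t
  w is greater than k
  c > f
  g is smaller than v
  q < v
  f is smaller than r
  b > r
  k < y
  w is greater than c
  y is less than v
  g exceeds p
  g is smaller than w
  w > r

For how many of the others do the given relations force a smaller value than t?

From t the given relations immediately reach f, q.
From those, p, r — 4 in total.
From those, m — 5 in total.
From those, k — 6 in total.
No other element is forced below t by the given relations, so the count is 6.

6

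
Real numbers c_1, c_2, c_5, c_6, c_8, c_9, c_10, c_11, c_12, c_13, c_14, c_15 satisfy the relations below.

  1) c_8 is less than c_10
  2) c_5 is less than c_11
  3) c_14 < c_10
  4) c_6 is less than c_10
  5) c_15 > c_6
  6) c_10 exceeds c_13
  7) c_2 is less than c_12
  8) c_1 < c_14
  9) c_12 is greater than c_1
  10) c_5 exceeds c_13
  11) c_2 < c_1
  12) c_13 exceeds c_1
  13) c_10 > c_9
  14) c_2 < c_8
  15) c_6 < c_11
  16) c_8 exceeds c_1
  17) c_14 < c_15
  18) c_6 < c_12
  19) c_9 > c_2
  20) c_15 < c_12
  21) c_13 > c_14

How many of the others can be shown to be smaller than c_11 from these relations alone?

6

The elements the relations force below c_11 are c_2, c_1, c_6, c_14, c_13, c_5 — no chain reaches any other.
That is 6.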